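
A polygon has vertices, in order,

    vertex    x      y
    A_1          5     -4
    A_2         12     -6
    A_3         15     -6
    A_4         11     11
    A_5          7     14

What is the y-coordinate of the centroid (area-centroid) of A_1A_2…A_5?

Apply the shoelace formula. First the cross-terms c_i = x_i·y_{i+1} − x_{i+1}·y_i:
  18, 18, 231, 77, -98  ⇒  2A = 246, A = 123.
Then Σ (y_i + y_{i+1})·c_i = 1704, so ȳ = 1704 / (6·123) = 284/123.

284/123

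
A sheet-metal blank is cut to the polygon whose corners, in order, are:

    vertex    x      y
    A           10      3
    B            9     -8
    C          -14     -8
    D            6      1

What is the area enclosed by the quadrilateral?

124.5

A→B: (10)(-8) − (9)(3) = -107
B→C: (9)(-8) − (-14)(-8) = -184
C→D: (-14)(1) − (6)(-8) = 34
D→A: (6)(3) − (10)(1) = 8
Σ = -249
Area = |Σ|/2 = 124.5.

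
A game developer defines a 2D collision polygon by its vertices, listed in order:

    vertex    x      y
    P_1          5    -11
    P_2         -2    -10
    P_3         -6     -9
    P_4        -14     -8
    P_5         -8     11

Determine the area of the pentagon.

188.5

Σ = (-72) + (-42) + (-78) + (-218) + (33) = -377
Area = |Σ|/2 = 188.5.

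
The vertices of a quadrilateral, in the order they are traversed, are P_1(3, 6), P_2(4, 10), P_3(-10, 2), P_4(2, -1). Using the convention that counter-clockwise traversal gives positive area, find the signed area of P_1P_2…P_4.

67.5

Apply the shoelace formula: 2A = Σ (x_i·y_{i+1} − x_{i+1}·y_i), indices taken mod 4.
P_1→P_2: (3)(10) − (4)(6) = 6
P_2→P_3: (4)(2) − (-10)(10) = 108
P_3→P_4: (-10)(-1) − (2)(2) = 6
P_4→P_1: (2)(6) − (3)(-1) = 15
Σ = 135
Signed area = Σ/2 = 67.5 (positive ⇒ counter-clockwise traversal).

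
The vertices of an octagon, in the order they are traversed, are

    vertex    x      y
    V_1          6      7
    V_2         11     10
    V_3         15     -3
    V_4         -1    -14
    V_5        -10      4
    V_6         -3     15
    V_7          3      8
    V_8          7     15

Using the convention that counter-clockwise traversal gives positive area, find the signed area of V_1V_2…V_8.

Apply the shoelace (surveyor's) formula: 2A = Σ (x_i·y_{i+1} − x_{i+1}·y_i), indices taken mod 8.
Σ = (-17) + (-183) + (-213) + (-144) + (-138) + (-69) + (-11) + (-41) = -816
Signed area = Σ/2 = -408 (negative ⇒ clockwise traversal).

-408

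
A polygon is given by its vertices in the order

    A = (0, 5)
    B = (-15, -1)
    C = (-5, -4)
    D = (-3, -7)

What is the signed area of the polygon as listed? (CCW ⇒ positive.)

Σ = (75) + (55) + (23) + (-15) = 138
Signed area = Σ/2 = 69 (positive ⇒ counter-clockwise traversal).

69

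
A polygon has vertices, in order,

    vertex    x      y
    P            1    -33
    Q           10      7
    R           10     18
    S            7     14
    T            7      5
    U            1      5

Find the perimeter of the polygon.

|PQ| = √((9)² + (40)²) = √1681 = 41
|QR| = √((0)² + (11)²) = √121 = 11
|RS| = √((-3)² + (-4)²) = √25 = 5
|ST| = √((0)² + (-9)²) = √81 = 9
|TU| = √((-6)² + (0)²) = √36 = 6
|UP| = √((0)² + (-38)²) = √1444 = 38
Perimeter = 41 + 11 + 5 + 9 + 6 + 38 = 110.

110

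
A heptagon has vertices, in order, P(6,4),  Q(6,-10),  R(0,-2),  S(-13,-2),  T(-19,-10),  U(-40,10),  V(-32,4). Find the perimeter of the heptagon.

|PQ| = √((0)² + (-14)²) = √196 = 14
|QR| = √((-6)² + (8)²) = √100 = 10
|RS| = √((-13)² + (0)²) = √169 = 13
|ST| = √((-6)² + (-8)²) = √100 = 10
|TU| = √((-21)² + (20)²) = √841 = 29
|UV| = √((8)² + (-6)²) = √100 = 10
|VP| = √((38)² + (0)²) = √1444 = 38
Perimeter = 14 + 10 + 13 + 10 + 29 + 10 + 38 = 124.

124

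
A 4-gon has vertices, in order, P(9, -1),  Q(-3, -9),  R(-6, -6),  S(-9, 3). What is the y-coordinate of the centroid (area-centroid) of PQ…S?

Apply the shoelace (surveyor's) formula. First the cross-terms c_i = x_i·y_{i+1} − x_{i+1}·y_i:
  -84, -36, -72, -18  ⇒  2A = -210, A = -105.
Then Σ (y_i + y_{i+1})·c_i = 1560, so ȳ = 1560 / (6·(-105)) = -52/21.

-52/21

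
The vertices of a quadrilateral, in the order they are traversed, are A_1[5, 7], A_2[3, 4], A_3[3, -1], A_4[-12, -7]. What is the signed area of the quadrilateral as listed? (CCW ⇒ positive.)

-49

Apply the shoelace formula: 2A = Σ (x_i·y_{i+1} − x_{i+1}·y_i), indices taken mod 4.
Cross-terms: -1, -15, -33, -49  ⇒  Σ = -98
Signed area = Σ/2 = -49 (negative ⇒ clockwise traversal).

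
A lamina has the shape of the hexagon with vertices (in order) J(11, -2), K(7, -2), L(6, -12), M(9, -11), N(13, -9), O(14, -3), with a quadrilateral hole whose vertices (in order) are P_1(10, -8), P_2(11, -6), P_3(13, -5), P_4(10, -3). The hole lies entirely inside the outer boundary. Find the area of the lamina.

52

Outer boundary:
Cross-terms: -8, -72, 42, 62, 87, 5  ⇒  Σ = 116
Area = |Σ|/2 = 58.
Hole:
P_1→P_2: (10)(-6) − (11)(-8) = 28
P_2→P_3: (11)(-5) − (13)(-6) = 23
P_3→P_4: (13)(-3) − (10)(-5) = 11
P_4→P_1: (10)(-8) − (10)(-3) = -50
Σ = 12
Area = |Σ|/2 = 6.
Net area = 58 − 6 = 52.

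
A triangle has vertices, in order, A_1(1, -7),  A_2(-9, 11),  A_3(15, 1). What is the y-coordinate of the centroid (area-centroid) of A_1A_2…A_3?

5/3

Apply Gauss's area formula. First the cross-terms c_i = x_i·y_{i+1} − x_{i+1}·y_i:
  -52, -174, -106  ⇒  2A = -332, A = -166.
Then Σ (y_i + y_{i+1})·c_i = -1660, so ȳ = -1660 / (6·(-166)) = 5/3.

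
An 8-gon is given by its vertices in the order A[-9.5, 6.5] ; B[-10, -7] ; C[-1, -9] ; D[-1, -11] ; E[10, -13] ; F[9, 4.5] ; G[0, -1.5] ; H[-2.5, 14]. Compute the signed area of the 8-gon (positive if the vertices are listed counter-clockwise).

Apply the shoelace formula: 2A = Σ (x_i·y_{i+1} − x_{i+1}·y_i), indices taken mod 8.
Σ = (131.5) + (83) + (2) + (123) + (162) + (-13.5) + (-3.75) + (116.75) = 601
Signed area = Σ/2 = 300.5 (positive ⇒ counter-clockwise traversal).

300.5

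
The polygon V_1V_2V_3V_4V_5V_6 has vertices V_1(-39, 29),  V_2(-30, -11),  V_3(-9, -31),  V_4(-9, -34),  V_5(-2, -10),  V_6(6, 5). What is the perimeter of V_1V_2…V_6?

|V_1V_2| = √((9)² + (-40)²) = √1681 = 41
|V_2V_3| = √((21)² + (-20)²) = √841 = 29
|V_3V_4| = √((0)² + (-3)²) = √9 = 3
|V_4V_5| = √((7)² + (24)²) = √625 = 25
|V_5V_6| = √((8)² + (15)²) = √289 = 17
|V_6V_1| = √((-45)² + (24)²) = √2601 = 51
Perimeter = 41 + 29 + 3 + 25 + 17 + 51 = 166.

166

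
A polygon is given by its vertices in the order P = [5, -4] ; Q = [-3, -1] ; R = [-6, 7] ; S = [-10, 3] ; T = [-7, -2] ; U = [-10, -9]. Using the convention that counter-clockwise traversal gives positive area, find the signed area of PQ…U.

88.5

Σ = (-17) + (-27) + (52) + (41) + (43) + (85) = 177
Signed area = Σ/2 = 88.5 (positive ⇒ counter-clockwise traversal).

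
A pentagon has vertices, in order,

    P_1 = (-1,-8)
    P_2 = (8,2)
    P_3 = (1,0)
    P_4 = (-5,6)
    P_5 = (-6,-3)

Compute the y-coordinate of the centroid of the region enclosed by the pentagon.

-341/243

Apply Gauss's area formula. First the cross-terms c_i = x_i·y_{i+1} − x_{i+1}·y_i:
  62, -2, 6, 51, 45  ⇒  2A = 162, A = 81.
Then Σ (y_i + y_{i+1})·c_i = -682, so ȳ = -682 / (6·81) = -341/243.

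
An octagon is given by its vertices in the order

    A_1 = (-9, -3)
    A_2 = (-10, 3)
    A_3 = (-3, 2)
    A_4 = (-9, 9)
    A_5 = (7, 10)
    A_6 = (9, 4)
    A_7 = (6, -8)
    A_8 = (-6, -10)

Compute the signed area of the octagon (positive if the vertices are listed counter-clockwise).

Apply the shoelace formula: 2A = Σ (x_i·y_{i+1} − x_{i+1}·y_i), indices taken mod 8.
Σ = (-57) + (-11) + (-9) + (-153) + (-62) + (-96) + (-108) + (-72) = -568
Signed area = Σ/2 = -284 (negative ⇒ clockwise traversal).

-284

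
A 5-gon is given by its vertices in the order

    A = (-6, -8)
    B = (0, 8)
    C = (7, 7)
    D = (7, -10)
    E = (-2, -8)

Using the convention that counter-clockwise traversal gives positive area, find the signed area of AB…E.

-165.5

Apply Gauss's area formula: 2A = Σ (x_i·y_{i+1} − x_{i+1}·y_i), indices taken mod 5.
Σ = (-48) + (-56) + (-119) + (-76) + (-32) = -331
Signed area = Σ/2 = -165.5 (negative ⇒ clockwise traversal).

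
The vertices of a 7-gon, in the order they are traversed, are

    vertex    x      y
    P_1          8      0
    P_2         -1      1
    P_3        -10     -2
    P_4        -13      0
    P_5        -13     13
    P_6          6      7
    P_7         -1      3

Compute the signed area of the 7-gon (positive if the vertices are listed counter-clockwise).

Σ = (8) + (12) + (-26) + (-169) + (-169) + (25) + (-24) = -343
Signed area = Σ/2 = -171.5 (negative ⇒ clockwise traversal).

-171.5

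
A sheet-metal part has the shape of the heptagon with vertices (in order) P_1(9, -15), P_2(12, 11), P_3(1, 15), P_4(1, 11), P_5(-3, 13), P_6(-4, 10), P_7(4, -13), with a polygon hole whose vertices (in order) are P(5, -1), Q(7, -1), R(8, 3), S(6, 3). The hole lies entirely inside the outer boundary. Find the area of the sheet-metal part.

282.5

Outer boundary:
Σ = (279) + (169) + (-4) + (46) + (22) + (12) + (57) = 581
Area = |Σ|/2 = 290.5.
Hole:
Apply the shoelace formula: 2A = Σ (x_i·y_{i+1} − x_{i+1}·y_i), indices taken mod 4.
Cross-terms: 2, 29, 6, -21  ⇒  Σ = 16
Area = |Σ|/2 = 8.
Net area = 290.5 − 8 = 282.5.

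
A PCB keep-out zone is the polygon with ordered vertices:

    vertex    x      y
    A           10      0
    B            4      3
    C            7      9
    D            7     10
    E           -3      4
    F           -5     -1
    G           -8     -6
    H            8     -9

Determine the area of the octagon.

Apply the shoelace (surveyor's) formula: 2A = Σ (x_i·y_{i+1} − x_{i+1}·y_i), indices taken mod 8.
Σ = (30) + (15) + (7) + (58) + (23) + (22) + (120) + (90) = 365
Area = |Σ|/2 = 182.5.

182.5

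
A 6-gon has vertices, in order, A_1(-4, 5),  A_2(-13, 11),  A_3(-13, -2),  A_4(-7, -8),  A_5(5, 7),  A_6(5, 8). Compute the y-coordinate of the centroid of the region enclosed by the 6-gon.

Apply Gauss's area formula. First the cross-terms c_i = x_i·y_{i+1} − x_{i+1}·y_i:
  21, 169, 90, -9, 5, 57  ⇒  2A = 333, A = 166.5.
Then Σ (y_i + y_{i+1})·c_i = 1782, so ȳ = 1782 / (6·166.5) = 66/37.

66/37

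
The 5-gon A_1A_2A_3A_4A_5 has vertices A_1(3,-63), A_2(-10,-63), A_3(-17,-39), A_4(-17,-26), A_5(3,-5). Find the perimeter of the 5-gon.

|A_1A_2| = √((-13)² + (0)²) = √169 = 13
|A_2A_3| = √((-7)² + (24)²) = √625 = 25
|A_3A_4| = √((0)² + (13)²) = √169 = 13
|A_4A_5| = √((20)² + (21)²) = √841 = 29
|A_5A_1| = √((0)² + (-58)²) = √3364 = 58
Perimeter = 13 + 25 + 13 + 29 + 58 = 138.

138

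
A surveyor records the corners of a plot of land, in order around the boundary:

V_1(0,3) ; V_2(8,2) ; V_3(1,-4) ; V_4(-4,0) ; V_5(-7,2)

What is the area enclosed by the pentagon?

51.5

Apply the shoelace (surveyor's) formula: 2A = Σ (x_i·y_{i+1} − x_{i+1}·y_i), indices taken mod 5.
V_1→V_2: (0)(2) − (8)(3) = -24
V_2→V_3: (8)(-4) − (1)(2) = -34
V_3→V_4: (1)(0) − (-4)(-4) = -16
V_4→V_5: (-4)(2) − (-7)(0) = -8
V_5→V_1: (-7)(3) − (0)(2) = -21
Σ = -103
Area = |Σ|/2 = 51.5.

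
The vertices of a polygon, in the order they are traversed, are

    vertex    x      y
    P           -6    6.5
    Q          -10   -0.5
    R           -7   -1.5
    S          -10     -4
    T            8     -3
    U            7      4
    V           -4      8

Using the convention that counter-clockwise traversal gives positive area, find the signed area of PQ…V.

Σ = (68) + (11.5) + (13) + (62) + (53) + (72) + (22) = 301.5
Signed area = Σ/2 = 150.75 (positive ⇒ counter-clockwise traversal).

150.75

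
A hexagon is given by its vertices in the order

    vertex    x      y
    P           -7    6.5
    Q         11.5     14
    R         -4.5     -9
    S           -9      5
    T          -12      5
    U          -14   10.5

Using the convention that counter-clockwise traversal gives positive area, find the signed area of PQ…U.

-187.625

Apply Gauss's area formula: 2A = Σ (x_i·y_{i+1} − x_{i+1}·y_i), indices taken mod 6.
Cross-terms: -172.75, -40.5, -103.5, 15, -56, -17.5  ⇒  Σ = -375.25
Signed area = Σ/2 = -187.625 (negative ⇒ clockwise traversal).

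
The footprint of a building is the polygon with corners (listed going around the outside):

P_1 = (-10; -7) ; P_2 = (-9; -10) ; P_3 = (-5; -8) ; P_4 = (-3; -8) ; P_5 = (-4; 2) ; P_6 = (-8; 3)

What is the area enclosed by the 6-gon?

63.5

Apply the surveyor's formula: 2A = Σ (x_i·y_{i+1} − x_{i+1}·y_i), indices taken mod 6.
Σ = (37) + (22) + (16) + (-38) + (4) + (86) = 127
Area = |Σ|/2 = 63.5.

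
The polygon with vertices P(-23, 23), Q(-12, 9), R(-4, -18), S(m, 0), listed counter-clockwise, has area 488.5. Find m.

16

The doubled signed area Σ (x_i y_{i+1} − x_{i+1} y_i) is linear in m.
With m=0 it equals 321; the coefficient of m is 41 (from the two edges through S).
So 41·m + 321 = 2·488.5 = 977 ⇒ m = 16.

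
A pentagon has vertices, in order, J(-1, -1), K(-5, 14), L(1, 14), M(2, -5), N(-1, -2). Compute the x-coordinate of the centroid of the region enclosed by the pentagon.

Apply Gauss's area formula. First the cross-terms c_i = x_i·y_{i+1} − x_{i+1}·y_i:
  -19, -84, -33, -9, -1  ⇒  2A = -146, A = -73.
Then Σ (x_i + x_{i+1})·c_i = 344, so x̄ = 344 / (6·(-73)) = -172/219.

-172/219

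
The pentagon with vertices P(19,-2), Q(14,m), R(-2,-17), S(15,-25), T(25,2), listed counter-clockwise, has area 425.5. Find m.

The doubled signed area Σ (x_i y_{i+1} − x_{i+1} y_i) is linear in m.
With m=0 it equals 662; the coefficient of m is 21 (from the two edges through Q).
So 21·m + 662 = 2·425.5 = 851 ⇒ m = 9.

9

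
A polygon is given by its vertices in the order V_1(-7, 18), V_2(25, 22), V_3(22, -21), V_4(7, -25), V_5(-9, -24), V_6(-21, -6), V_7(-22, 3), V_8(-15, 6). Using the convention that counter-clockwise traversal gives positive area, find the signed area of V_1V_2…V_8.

Apply Gauss's area formula: 2A = Σ (x_i·y_{i+1} − x_{i+1}·y_i), indices taken mod 8.
Cross-terms: -604, -1009, -403, -393, -450, -195, -87, -228  ⇒  Σ = -3369
Signed area = Σ/2 = -1684.5 (negative ⇒ clockwise traversal).

-1684.5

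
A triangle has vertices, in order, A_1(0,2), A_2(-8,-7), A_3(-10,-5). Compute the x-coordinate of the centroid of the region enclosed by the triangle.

Apply Gauss's area formula. First the cross-terms c_i = x_i·y_{i+1} − x_{i+1}·y_i:
  16, -30, -20  ⇒  2A = -34, A = -17.
Then Σ (x_i + x_{i+1})·c_i = 612, so x̄ = 612 / (6·(-17)) = -6.

-6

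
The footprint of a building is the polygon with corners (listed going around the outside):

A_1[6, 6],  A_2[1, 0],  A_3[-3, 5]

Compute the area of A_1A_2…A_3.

24.5

Apply the shoelace (surveyor's) formula: 2A = Σ (x_i·y_{i+1} − x_{i+1}·y_i), indices taken mod 3.
Σ = (-6) + (5) + (-48) = -49
Area = |Σ|/2 = 24.5.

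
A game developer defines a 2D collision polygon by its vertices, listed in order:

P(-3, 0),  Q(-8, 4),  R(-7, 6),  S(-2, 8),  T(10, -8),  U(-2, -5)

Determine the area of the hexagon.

110.5

Cross-terms: -12, -20, -44, -64, -66, -15  ⇒  Σ = -221
Area = |Σ|/2 = 110.5.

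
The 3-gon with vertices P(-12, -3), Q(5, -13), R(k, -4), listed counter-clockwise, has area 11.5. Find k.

Write out the shoelace sum; only the two edges meeting at R involve k:
2·Area = [(5·(-4) − k·(-13)) + (k·(-3) − (-12)·(-4))] + 171
       = 10·k + 103 = 23
⇒ k = -8.

-8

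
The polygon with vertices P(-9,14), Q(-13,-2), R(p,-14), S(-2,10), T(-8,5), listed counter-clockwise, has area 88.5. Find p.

-15

The doubled signed area Σ (x_i y_{i+1} − x_{i+1} y_i) is linear in p.
With p=0 it equals 357; the coefficient of p is 12 (from the two edges through R).
So 12·p + 357 = 2·88.5 = 177 ⇒ p = -15.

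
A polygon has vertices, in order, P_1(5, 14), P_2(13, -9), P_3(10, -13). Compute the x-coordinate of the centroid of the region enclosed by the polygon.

Apply the shoelace (surveyor's) formula. First the cross-terms c_i = x_i·y_{i+1} − x_{i+1}·y_i:
  -227, -79, 205  ⇒  2A = -101, A = -50.5.
Then Σ (x_i + x_{i+1})·c_i = -2828, so x̄ = -2828 / (6·(-50.5)) = 28/3.

28/3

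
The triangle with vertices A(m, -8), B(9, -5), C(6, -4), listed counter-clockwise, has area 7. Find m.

4

The doubled signed area Σ (x_i y_{i+1} − x_{i+1} y_i) is linear in m.
With m=0 it equals 18; the coefficient of m is -1 (from the two edges through A).
So -1·m + 18 = 2·7 = 14 ⇒ m = 4.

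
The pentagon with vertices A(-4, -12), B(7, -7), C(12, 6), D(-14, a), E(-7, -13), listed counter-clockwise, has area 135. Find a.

-14

The doubled signed area Σ (x_i y_{i+1} − x_{i+1} y_i) is linear in a.
With a=0 it equals 536; the coefficient of a is 19 (from the two edges through D).
So 19·a + 536 = 2·135 = 270 ⇒ a = -14.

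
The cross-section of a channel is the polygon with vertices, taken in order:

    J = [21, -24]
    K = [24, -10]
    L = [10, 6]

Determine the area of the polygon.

122

Apply the surveyor's formula: 2A = Σ (x_i·y_{i+1} − x_{i+1}·y_i), indices taken mod 3.
J→K: (21)(-10) − (24)(-24) = 366
K→L: (24)(6) − (10)(-10) = 244
L→J: (10)(-24) − (21)(6) = -366
Σ = 244
Area = |Σ|/2 = 122.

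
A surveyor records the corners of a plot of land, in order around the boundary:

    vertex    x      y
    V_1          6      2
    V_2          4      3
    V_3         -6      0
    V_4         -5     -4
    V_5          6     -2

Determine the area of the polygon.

V_1→V_2: (6)(3) − (4)(2) = 10
V_2→V_3: (4)(0) − (-6)(3) = 18
V_3→V_4: (-6)(-4) − (-5)(0) = 24
V_4→V_5: (-5)(-2) − (6)(-4) = 34
V_5→V_1: (6)(2) − (6)(-2) = 24
Σ = 110
Area = |Σ|/2 = 55.

55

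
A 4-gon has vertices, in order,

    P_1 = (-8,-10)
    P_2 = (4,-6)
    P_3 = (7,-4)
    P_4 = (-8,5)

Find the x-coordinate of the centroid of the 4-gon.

-221/79

Apply the shoelace (surveyor's) formula. First the cross-terms c_i = x_i·y_{i+1} − x_{i+1}·y_i:
  88, 26, 3, 120  ⇒  2A = 237, A = 118.5.
Then Σ (x_i + x_{i+1})·c_i = -1989, so x̄ = -1989 / (6·118.5) = -221/79.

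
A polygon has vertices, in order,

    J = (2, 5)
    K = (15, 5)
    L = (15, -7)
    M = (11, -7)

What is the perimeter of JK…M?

44

|JK| = √((13)² + (0)²) = √169 = 13
|KL| = √((0)² + (-12)²) = √144 = 12
|LM| = √((-4)² + (0)²) = √16 = 4
|MJ| = √((-9)² + (12)²) = √225 = 15
Perimeter = 13 + 12 + 4 + 15 = 44.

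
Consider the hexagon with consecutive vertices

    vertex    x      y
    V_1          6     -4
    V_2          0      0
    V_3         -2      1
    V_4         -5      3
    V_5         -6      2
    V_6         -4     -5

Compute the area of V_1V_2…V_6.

45.5

Σ = (0) + (0) + (-1) + (8) + (38) + (46) = 91
Area = |Σ|/2 = 45.5.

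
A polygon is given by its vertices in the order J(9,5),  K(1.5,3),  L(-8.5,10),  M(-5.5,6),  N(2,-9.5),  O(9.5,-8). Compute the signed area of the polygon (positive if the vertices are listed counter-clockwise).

Apply Gauss's area formula: 2A = Σ (x_i·y_{i+1} − x_{i+1}·y_i), indices taken mod 6.
Σ = (19.5) + (40.5) + (4) + (40.25) + (74.25) + (119.5) = 298
Signed area = Σ/2 = 149 (positive ⇒ counter-clockwise traversal).

149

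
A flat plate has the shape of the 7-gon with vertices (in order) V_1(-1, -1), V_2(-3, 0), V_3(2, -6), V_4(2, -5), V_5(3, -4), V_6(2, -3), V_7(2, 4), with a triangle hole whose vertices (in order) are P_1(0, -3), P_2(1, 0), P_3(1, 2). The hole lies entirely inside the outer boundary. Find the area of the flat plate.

Outer boundary:
Apply the surveyor's formula: 2A = Σ (x_i·y_{i+1} − x_{i+1}·y_i), indices taken mod 7.
V_1→V_2: (-1)(0) − (-3)(-1) = -3
V_2→V_3: (-3)(-6) − (2)(0) = 18
V_3→V_4: (2)(-5) − (2)(-6) = 2
V_4→V_5: (2)(-4) − (3)(-5) = 7
V_5→V_6: (3)(-3) − (2)(-4) = -1
V_6→V_7: (2)(4) − (2)(-3) = 14
V_7→V_1: (2)(-1) − (-1)(4) = 2
Σ = 39
Area = |Σ|/2 = 19.5.
Hole:
Apply the shoelace (surveyor's) formula: 2A = Σ (x_i·y_{i+1} − x_{i+1}·y_i), indices taken mod 3.
Σ = (3) + (2) + (-3) = 2
Area = |Σ|/2 = 1.
Net area = 19.5 − 1 = 18.5.

18.5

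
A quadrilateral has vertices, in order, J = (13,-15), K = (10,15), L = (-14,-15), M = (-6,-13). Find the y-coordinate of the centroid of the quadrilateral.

Apply the shoelace formula. First the cross-terms c_i = x_i·y_{i+1} − x_{i+1}·y_i:
  345, 60, 92, 259  ⇒  2A = 756, A = 378.
Then Σ (y_i + y_{i+1})·c_i = -9828, so ȳ = -9828 / (6·378) = -13/3.

-13/3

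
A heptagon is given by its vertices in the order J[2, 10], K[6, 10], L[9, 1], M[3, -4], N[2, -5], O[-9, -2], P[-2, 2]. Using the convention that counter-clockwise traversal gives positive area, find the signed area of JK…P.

-132.5

Apply the surveyor's formula: 2A = Σ (x_i·y_{i+1} − x_{i+1}·y_i), indices taken mod 7.
Cross-terms: -40, -84, -39, -7, -49, -22, -24  ⇒  Σ = -265
Signed area = Σ/2 = -132.5 (negative ⇒ clockwise traversal).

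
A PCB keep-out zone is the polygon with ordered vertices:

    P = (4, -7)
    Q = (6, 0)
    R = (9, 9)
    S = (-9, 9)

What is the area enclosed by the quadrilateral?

Apply Gauss's area formula: 2A = Σ (x_i·y_{i+1} − x_{i+1}·y_i), indices taken mod 4.
Σ = (42) + (54) + (162) + (27) = 285
Area = |Σ|/2 = 142.5.

142.5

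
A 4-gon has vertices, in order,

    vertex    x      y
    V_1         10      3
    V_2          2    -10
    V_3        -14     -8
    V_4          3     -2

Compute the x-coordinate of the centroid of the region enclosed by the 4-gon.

-135/181

Apply the shoelace (surveyor's) formula. First the cross-terms c_i = x_i·y_{i+1} − x_{i+1}·y_i:
  -106, -156, 52, 29  ⇒  2A = -181, A = -90.5.
Then Σ (x_i + x_{i+1})·c_i = 405, so x̄ = 405 / (6·(-90.5)) = -135/181.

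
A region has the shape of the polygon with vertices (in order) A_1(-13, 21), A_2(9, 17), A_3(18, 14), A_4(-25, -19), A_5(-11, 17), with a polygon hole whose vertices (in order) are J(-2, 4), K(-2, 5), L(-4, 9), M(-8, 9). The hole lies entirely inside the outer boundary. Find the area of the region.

602

Outer boundary:
Apply the shoelace formula: 2A = Σ (x_i·y_{i+1} − x_{i+1}·y_i), indices taken mod 5.
Σ = (-410) + (-180) + (8) + (-634) + (-10) = -1226
Area = |Σ|/2 = 613.
Hole:
Apply Gauss's area formula: 2A = Σ (x_i·y_{i+1} − x_{i+1}·y_i), indices taken mod 4.
Σ = (-2) + (2) + (36) + (-14) = 22
Area = |Σ|/2 = 11.
Net area = 613 − 11 = 602.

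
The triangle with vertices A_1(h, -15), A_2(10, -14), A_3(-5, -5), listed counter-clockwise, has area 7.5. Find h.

Write out the shoelace sum; only the two edges meeting at A_1 involve h:
2·Area = [((-5)·(-15) − h·(-5)) + (h·(-14) − 10·(-15))] + -120
       = -9·h + 105 = 15
⇒ h = 10.

10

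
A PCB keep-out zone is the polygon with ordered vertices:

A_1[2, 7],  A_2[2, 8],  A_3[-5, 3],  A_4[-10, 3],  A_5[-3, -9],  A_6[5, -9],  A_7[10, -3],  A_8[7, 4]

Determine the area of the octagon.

205.5

Apply the shoelace formula: 2A = Σ (x_i·y_{i+1} − x_{i+1}·y_i), indices taken mod 8.
A_1→A_2: (2)(8) − (2)(7) = 2
A_2→A_3: (2)(3) − (-5)(8) = 46
A_3→A_4: (-5)(3) − (-10)(3) = 15
A_4→A_5: (-10)(-9) − (-3)(3) = 99
A_5→A_6: (-3)(-9) − (5)(-9) = 72
A_6→A_7: (5)(-3) − (10)(-9) = 75
A_7→A_8: (10)(4) − (7)(-3) = 61
A_8→A_1: (7)(7) − (2)(4) = 41
Σ = 411
Area = |Σ|/2 = 205.5.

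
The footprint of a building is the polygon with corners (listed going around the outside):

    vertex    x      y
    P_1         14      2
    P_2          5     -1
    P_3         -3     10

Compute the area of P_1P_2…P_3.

Cross-terms: -24, 47, -146  ⇒  Σ = -123
Area = |Σ|/2 = 61.5.

61.5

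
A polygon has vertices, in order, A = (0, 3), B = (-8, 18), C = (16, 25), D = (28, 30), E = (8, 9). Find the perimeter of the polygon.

|AB| = √((-8)² + (15)²) = √289 = 17
|BC| = √((24)² + (7)²) = √625 = 25
|CD| = √((12)² + (5)²) = √169 = 13
|DE| = √((-20)² + (-21)²) = √841 = 29
|EA| = √((-8)² + (-6)²) = √100 = 10
Perimeter = 17 + 25 + 13 + 29 + 10 = 94.

94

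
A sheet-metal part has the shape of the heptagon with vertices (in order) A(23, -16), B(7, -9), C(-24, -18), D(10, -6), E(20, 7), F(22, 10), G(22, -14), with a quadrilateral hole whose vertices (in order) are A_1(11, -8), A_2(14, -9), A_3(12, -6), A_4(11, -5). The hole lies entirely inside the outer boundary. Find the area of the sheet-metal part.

Outer boundary:
Apply the shoelace (surveyor's) formula: 2A = Σ (x_i·y_{i+1} − x_{i+1}·y_i), indices taken mod 7.
Cross-terms: -95, -342, 324, 190, 46, -528, -30  ⇒  Σ = -435
Area = |Σ|/2 = 217.5.
Hole:
A_1→A_2: (11)(-9) − (14)(-8) = 13
A_2→A_3: (14)(-6) − (12)(-9) = 24
A_3→A_4: (12)(-5) − (11)(-6) = 6
A_4→A_1: (11)(-8) − (11)(-5) = -33
Σ = 10
Area = |Σ|/2 = 5.
Net area = 217.5 − 5 = 212.5.

212.5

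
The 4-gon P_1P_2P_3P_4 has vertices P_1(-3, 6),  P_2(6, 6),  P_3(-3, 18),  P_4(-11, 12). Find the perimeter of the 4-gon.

44

|P_1P_2| = √((9)² + (0)²) = √81 = 9
|P_2P_3| = √((-9)² + (12)²) = √225 = 15
|P_3P_4| = √((-8)² + (-6)²) = √100 = 10
|P_4P_1| = √((8)² + (-6)²) = √100 = 10
Perimeter = 9 + 15 + 10 + 10 = 44.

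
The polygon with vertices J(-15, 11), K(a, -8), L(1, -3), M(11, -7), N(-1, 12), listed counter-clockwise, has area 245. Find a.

The doubled signed area Σ (x_i y_{i+1} − x_{i+1} y_i) is linear in a.
With a=0 it equals 448; the coefficient of a is -14 (from the two edges through K).
So -14·a + 448 = 2·245 = 490 ⇒ a = -3.

-3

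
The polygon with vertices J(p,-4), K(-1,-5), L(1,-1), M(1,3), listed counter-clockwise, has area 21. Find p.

The doubled signed area Σ (x_i y_{i+1} − x_{i+1} y_i) is linear in p.
With p=0 it equals 2; the coefficient of p is -8 (from the two edges through J).
So -8·p + 2 = 2·21 = 42 ⇒ p = -5.

-5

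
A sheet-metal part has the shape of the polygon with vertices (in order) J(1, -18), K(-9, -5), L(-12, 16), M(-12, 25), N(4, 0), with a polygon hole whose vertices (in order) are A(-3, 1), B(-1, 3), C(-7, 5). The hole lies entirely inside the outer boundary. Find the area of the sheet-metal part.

317.5

Outer boundary:
Σ = (-167) + (-204) + (-108) + (-100) + (-72) = -651
Area = |Σ|/2 = 325.5.
Hole:
Apply the shoelace (surveyor's) formula: 2A = Σ (x_i·y_{i+1} − x_{i+1}·y_i), indices taken mod 3.
Cross-terms: -8, 16, 8  ⇒  Σ = 16
Area = |Σ|/2 = 8.
Net area = 325.5 − 8 = 317.5.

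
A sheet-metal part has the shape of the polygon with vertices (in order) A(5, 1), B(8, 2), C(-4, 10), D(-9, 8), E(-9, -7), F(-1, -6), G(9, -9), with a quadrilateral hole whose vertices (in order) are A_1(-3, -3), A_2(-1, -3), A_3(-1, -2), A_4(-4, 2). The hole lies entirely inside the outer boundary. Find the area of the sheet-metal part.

Outer boundary:
Apply Gauss's area formula: 2A = Σ (x_i·y_{i+1} − x_{i+1}·y_i), indices taken mod 7.
A→B: (5)(2) − (8)(1) = 2
B→C: (8)(10) − (-4)(2) = 88
C→D: (-4)(8) − (-9)(10) = 58
D→E: (-9)(-7) − (-9)(8) = 135
E→F: (-9)(-6) − (-1)(-7) = 47
F→G: (-1)(-9) − (9)(-6) = 63
G→A: (9)(1) − (5)(-9) = 54
Σ = 447
Area = |Σ|/2 = 223.5.
Hole:
Apply the shoelace (surveyor's) formula: 2A = Σ (x_i·y_{i+1} − x_{i+1}·y_i), indices taken mod 4.
Σ = (6) + (-1) + (-10) + (18) = 13
Area = |Σ|/2 = 6.5.
Net area = 223.5 − 6.5 = 217.

217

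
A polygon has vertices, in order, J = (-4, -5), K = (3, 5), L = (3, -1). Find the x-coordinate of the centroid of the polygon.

Apply the surveyor's formula. First the cross-terms c_i = x_i·y_{i+1} − x_{i+1}·y_i:
  -5, -18, -19  ⇒  2A = -42, A = -21.
Then Σ (x_i + x_{i+1})·c_i = -84, so x̄ = -84 / (6·(-21)) = 2/3.

2/3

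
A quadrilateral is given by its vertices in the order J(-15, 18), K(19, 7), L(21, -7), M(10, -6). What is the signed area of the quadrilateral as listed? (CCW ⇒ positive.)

Apply Gauss's area formula: 2A = Σ (x_i·y_{i+1} − x_{i+1}·y_i), indices taken mod 4.
Σ = (-447) + (-280) + (-56) + (90) = -693
Signed area = Σ/2 = -346.5 (negative ⇒ clockwise traversal).

-346.5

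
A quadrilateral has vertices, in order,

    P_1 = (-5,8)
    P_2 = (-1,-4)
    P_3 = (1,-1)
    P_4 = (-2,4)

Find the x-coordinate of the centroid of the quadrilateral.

Apply the shoelace formula. First the cross-terms c_i = x_i·y_{i+1} − x_{i+1}·y_i:
  28, 5, 2, 4  ⇒  2A = 39, A = 19.5.
Then Σ (x_i + x_{i+1})·c_i = -198, so x̄ = -198 / (6·19.5) = -22/13.

-22/13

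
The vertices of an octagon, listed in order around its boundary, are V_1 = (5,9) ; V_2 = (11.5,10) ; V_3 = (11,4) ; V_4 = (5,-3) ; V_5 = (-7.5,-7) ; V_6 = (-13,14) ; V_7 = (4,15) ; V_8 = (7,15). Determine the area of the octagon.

366

Apply the surveyor's formula: 2A = Σ (x_i·y_{i+1} − x_{i+1}·y_i), indices taken mod 8.
V_1→V_2: (5)(10) − (11.5)(9) = -53.5
V_2→V_3: (11.5)(4) − (11)(10) = -64
V_3→V_4: (11)(-3) − (5)(4) = -53
V_4→V_5: (5)(-7) − (-7.5)(-3) = -57.5
V_5→V_6: (-7.5)(14) − (-13)(-7) = -196
V_6→V_7: (-13)(15) − (4)(14) = -251
V_7→V_8: (4)(15) − (7)(15) = -45
V_8→V_1: (7)(9) − (5)(15) = -12
Σ = -732
Area = |Σ|/2 = 366.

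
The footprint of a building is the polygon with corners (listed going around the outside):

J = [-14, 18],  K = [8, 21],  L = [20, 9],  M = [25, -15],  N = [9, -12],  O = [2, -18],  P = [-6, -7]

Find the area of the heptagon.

Cross-terms: -438, -348, -525, -165, -138, -122, -206  ⇒  Σ = -1942
Area = |Σ|/2 = 971.

971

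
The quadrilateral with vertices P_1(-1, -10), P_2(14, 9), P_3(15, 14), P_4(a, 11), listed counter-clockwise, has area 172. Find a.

1

Write out the shoelace sum; only the two edges meeting at P_4 involve a:
2·Area = [(15·11 − a·14) + (a·(-10) − (-1)·11)] + 192
       = -24·a + 368 = 344
⇒ a = 1.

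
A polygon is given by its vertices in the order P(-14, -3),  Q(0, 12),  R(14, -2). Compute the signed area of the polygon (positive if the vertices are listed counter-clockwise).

Apply the surveyor's formula: 2A = Σ (x_i·y_{i+1} − x_{i+1}·y_i), indices taken mod 3.
Cross-terms: -168, -168, -70  ⇒  Σ = -406
Signed area = Σ/2 = -203 (negative ⇒ clockwise traversal).

-203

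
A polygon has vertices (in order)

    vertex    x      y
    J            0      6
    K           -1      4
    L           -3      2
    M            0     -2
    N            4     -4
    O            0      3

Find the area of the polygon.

Σ = (6) + (10) + (6) + (8) + (12) + (0) = 42
Area = |Σ|/2 = 21.

21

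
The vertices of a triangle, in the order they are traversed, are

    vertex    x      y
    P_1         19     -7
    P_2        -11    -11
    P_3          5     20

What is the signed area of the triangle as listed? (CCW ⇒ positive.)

-433

Σ = (-286) + (-165) + (-415) = -866
Signed area = Σ/2 = -433 (negative ⇒ clockwise traversal).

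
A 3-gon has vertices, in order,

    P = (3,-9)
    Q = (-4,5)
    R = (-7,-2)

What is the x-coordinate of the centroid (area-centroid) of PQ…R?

-8/3

Apply the surveyor's formula. First the cross-terms c_i = x_i·y_{i+1} − x_{i+1}·y_i:
  -21, 43, 69  ⇒  2A = 91, A = 45.5.
Then Σ (x_i + x_{i+1})·c_i = -728, so x̄ = -728 / (6·45.5) = -8/3.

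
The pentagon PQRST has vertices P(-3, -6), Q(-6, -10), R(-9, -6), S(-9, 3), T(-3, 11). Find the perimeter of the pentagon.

46

|PQ| = √((-3)² + (-4)²) = √25 = 5
|QR| = √((-3)² + (4)²) = √25 = 5
|RS| = √((0)² + (9)²) = √81 = 9
|ST| = √((6)² + (8)²) = √100 = 10
|TP| = √((0)² + (-17)²) = √289 = 17
Perimeter = 5 + 5 + 9 + 10 + 17 = 46.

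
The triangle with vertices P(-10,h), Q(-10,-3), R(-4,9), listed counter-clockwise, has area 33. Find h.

8

The doubled signed area Σ (x_i y_{i+1} − x_{i+1} y_i) is linear in h.
With h=0 it equals 18; the coefficient of h is 6 (from the two edges through P).
So 6·h + 18 = 2·33 = 66 ⇒ h = 8.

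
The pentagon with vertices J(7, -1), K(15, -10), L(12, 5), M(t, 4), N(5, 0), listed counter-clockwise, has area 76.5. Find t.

Write out the shoelace sum; only the two edges meeting at M involve t:
2·Area = [(12·4 − t·5) + (t·0 − 5·4)] + 135
       = -5·t + 163 = 153
⇒ t = 2.

2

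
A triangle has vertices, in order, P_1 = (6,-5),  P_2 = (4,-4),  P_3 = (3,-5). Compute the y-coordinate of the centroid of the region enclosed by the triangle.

Apply the shoelace formula. First the cross-terms c_i = x_i·y_{i+1} − x_{i+1}·y_i:
  -4, -8, 15  ⇒  2A = 3, A = 1.5.
Then Σ (y_i + y_{i+1})·c_i = -42, so ȳ = -42 / (6·1.5) = -14/3.

-14/3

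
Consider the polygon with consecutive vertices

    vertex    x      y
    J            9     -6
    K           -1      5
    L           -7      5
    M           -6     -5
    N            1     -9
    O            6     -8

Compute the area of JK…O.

137.5

Σ = (39) + (30) + (65) + (59) + (46) + (36) = 275
Area = |Σ|/2 = 137.5.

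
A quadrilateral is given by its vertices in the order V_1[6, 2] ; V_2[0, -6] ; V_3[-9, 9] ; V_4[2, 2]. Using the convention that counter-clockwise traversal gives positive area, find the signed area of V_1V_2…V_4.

-67

Apply the shoelace (surveyor's) formula: 2A = Σ (x_i·y_{i+1} − x_{i+1}·y_i), indices taken mod 4.
Σ = (-36) + (-54) + (-36) + (-8) = -134
Signed area = Σ/2 = -67 (negative ⇒ clockwise traversal).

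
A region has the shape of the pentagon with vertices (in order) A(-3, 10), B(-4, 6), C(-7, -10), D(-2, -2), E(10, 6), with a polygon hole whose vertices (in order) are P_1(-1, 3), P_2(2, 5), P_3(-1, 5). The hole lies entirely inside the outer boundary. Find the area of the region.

Outer boundary:
Apply the surveyor's formula: 2A = Σ (x_i·y_{i+1} − x_{i+1}·y_i), indices taken mod 5.
Σ = (22) + (82) + (-6) + (8) + (118) = 224
Area = |Σ|/2 = 112.
Hole:
Apply the shoelace formula: 2A = Σ (x_i·y_{i+1} − x_{i+1}·y_i), indices taken mod 3.
Cross-terms: -11, 15, 2  ⇒  Σ = 6
Area = |Σ|/2 = 3.
Net area = 112 − 3 = 109.

109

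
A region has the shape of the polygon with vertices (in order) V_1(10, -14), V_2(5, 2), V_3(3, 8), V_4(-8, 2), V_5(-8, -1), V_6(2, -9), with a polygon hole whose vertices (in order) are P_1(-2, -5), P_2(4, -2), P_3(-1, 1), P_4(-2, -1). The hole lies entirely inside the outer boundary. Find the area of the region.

Outer boundary:
Apply the shoelace formula: 2A = Σ (x_i·y_{i+1} − x_{i+1}·y_i), indices taken mod 6.
Cross-terms: 90, 34, 70, 24, 74, 62  ⇒  Σ = 354
Area = |Σ|/2 = 177.
Hole:
P_1→P_2: (-2)(-2) − (4)(-5) = 24
P_2→P_3: (4)(1) − (-1)(-2) = 2
P_3→P_4: (-1)(-1) − (-2)(1) = 3
P_4→P_1: (-2)(-5) − (-2)(-1) = 8
Σ = 37
Area = |Σ|/2 = 18.5.
Net area = 177 − 18.5 = 158.5.

158.5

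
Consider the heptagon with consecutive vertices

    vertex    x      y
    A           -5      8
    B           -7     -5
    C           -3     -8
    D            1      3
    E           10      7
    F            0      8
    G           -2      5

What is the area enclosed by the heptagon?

Σ = (81) + (41) + (-1) + (-23) + (80) + (16) + (9) = 203
Area = |Σ|/2 = 101.5.

101.5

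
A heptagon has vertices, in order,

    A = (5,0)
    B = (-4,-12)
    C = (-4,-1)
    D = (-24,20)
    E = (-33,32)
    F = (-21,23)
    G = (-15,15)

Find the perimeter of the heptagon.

120

|AB| = √((-9)² + (-12)²) = √225 = 15
|BC| = √((0)² + (11)²) = √121 = 11
|CD| = √((-20)² + (21)²) = √841 = 29
|DE| = √((-9)² + (12)²) = √225 = 15
|EF| = √((12)² + (-9)²) = √225 = 15
|FG| = √((6)² + (-8)²) = √100 = 10
|GA| = √((20)² + (-15)²) = √625 = 25
Perimeter = 15 + 11 + 29 + 15 + 15 + 10 + 25 = 120.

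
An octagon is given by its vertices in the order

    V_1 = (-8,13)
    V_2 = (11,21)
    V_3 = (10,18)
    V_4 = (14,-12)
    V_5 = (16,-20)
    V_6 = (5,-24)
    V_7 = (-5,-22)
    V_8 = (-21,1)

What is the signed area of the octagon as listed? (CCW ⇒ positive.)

-1014.5

Apply the shoelace formula: 2A = Σ (x_i·y_{i+1} − x_{i+1}·y_i), indices taken mod 8.
Σ = (-311) + (-12) + (-372) + (-88) + (-284) + (-230) + (-467) + (-265) = -2029
Signed area = Σ/2 = -1014.5 (negative ⇒ clockwise traversal).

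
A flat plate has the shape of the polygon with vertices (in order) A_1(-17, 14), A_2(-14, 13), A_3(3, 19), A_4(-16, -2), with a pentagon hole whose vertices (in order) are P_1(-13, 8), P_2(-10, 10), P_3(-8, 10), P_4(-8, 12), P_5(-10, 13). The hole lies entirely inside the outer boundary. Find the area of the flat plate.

135.5

Outer boundary:
Σ = (-25) + (-305) + (298) + (-258) = -290
Area = |Σ|/2 = 145.
Hole:
Apply the shoelace (surveyor's) formula: 2A = Σ (x_i·y_{i+1} − x_{i+1}·y_i), indices taken mod 5.
P_1→P_2: (-13)(10) − (-10)(8) = -50
P_2→P_3: (-10)(10) − (-8)(10) = -20
P_3→P_4: (-8)(12) − (-8)(10) = -16
P_4→P_5: (-8)(13) − (-10)(12) = 16
P_5→P_1: (-10)(8) − (-13)(13) = 89
Σ = 19
Area = |Σ|/2 = 9.5.
Net area = 145 − 9.5 = 135.5.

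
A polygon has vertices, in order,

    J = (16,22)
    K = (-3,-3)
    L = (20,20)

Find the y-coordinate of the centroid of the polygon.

Apply Gauss's area formula. First the cross-terms c_i = x_i·y_{i+1} − x_{i+1}·y_i:
  18, 0, 120  ⇒  2A = 138, A = 69.
Then Σ (y_i + y_{i+1})·c_i = 5382, so ȳ = 5382 / (6·69) = 13.

13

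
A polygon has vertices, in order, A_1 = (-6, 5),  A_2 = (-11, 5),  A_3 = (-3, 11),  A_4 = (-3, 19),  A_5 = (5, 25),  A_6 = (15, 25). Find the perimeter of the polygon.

|A_1A_2| = √((-5)² + (0)²) = √25 = 5
|A_2A_3| = √((8)² + (6)²) = √100 = 10
|A_3A_4| = √((0)² + (8)²) = √64 = 8
|A_4A_5| = √((8)² + (6)²) = √100 = 10
|A_5A_6| = √((10)² + (0)²) = √100 = 10
|A_6A_1| = √((-21)² + (-20)²) = √841 = 29
Perimeter = 5 + 10 + 8 + 10 + 10 + 29 = 72.

72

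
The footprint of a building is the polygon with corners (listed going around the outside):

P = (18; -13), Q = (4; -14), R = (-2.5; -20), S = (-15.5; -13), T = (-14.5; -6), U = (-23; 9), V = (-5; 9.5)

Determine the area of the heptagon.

618

Apply the surveyor's formula: 2A = Σ (x_i·y_{i+1} − x_{i+1}·y_i), indices taken mod 7.
Σ = (-200) + (-115) + (-277.5) + (-95.5) + (-268.5) + (-173.5) + (-106) = -1236
Area = |Σ|/2 = 618.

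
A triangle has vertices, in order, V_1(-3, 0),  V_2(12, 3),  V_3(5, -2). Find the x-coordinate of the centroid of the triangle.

14/3

Apply the surveyor's formula. First the cross-terms c_i = x_i·y_{i+1} − x_{i+1}·y_i:
  -9, -39, -6  ⇒  2A = -54, A = -27.
Then Σ (x_i + x_{i+1})·c_i = -756, so x̄ = -756 / (6·(-27)) = 14/3.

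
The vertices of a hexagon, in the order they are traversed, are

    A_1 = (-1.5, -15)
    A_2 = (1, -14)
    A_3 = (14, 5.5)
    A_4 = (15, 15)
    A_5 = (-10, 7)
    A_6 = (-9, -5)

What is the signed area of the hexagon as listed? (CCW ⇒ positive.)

430.25

A_1→A_2: (-1.5)(-14) − (1)(-15) = 36
A_2→A_3: (1)(5.5) − (14)(-14) = 201.5
A_3→A_4: (14)(15) − (15)(5.5) = 127.5
A_4→A_5: (15)(7) − (-10)(15) = 255
A_5→A_6: (-10)(-5) − (-9)(7) = 113
A_6→A_1: (-9)(-15) − (-1.5)(-5) = 127.5
Σ = 860.5
Signed area = Σ/2 = 430.25 (positive ⇒ counter-clockwise traversal).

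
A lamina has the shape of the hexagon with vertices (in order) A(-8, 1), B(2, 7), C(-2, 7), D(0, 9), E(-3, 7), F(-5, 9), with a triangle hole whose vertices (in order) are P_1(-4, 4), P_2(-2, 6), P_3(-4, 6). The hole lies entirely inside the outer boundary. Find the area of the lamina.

25

Outer boundary:
Apply the shoelace (surveyor's) formula: 2A = Σ (x_i·y_{i+1} − x_{i+1}·y_i), indices taken mod 6.
Cross-terms: -58, 28, -18, 27, 8, 67  ⇒  Σ = 54
Area = |Σ|/2 = 27.
Hole:
Σ = (-16) + (12) + (8) = 4
Area = |Σ|/2 = 2.
Net area = 27 − 2 = 25.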